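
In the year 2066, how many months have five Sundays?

4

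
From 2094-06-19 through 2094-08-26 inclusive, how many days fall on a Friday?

9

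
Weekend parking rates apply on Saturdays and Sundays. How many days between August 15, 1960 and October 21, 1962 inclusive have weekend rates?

228

August 15, 1960 is a Monday.
That's 798 days from start to end, counting both.
798 = 7 × 114, so the span is exactly 114 full weeks.
Each full week contributes 2 weekend days (Sat, Sun): 114 × 2 = 228.
Total: 228.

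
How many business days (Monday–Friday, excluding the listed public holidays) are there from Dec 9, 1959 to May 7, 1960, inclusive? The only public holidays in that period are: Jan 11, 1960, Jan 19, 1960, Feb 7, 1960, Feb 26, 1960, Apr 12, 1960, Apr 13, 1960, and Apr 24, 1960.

103 business days

Dec 9, 1959 is a Wednesday.
From Dec 9, 1959 to May 7, 1960 is 151 days inclusive.
151 = 7 × 21 + 4, so there are 21 full weeks plus 4 extra days.
Each full week contributes 5 weekdays (Mon–Fri): 21 × 5 = 105.
The 4 extra days are Wed, Thu, Fri, Sat — 3 of them qualify.
Total: 105 + 3 = 108.
Holidays: Jan 11, 1960 (Mon); Jan 19, 1960 (Tue); Feb 7, 1960 (Sun); Feb 26, 1960 (Fri); Apr 12, 1960 (Tue); Apr 13, 1960 (Wed); Apr 24, 1960 (Sun).
5 of the 7 holidays fall on weekdays; the rest are weekends and were already excluded.
Business days: 108 − 5 = 103.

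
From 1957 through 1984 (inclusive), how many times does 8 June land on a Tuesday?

4

Day of week of June 8 in each year:
1957: Sat, 1958: Sun, 1959: Mon, 1960: Wed, 1961: Thu, 1962: Fri, 1963: Sat, 1964: Mon, 1965: Tue ✓, 1966: Wed, 1967: Thu, 1968: Sat, 1969: Sun, 1970: Mon, 1971: Tue ✓, 1972: Thu, 1973: Fri, 1974: Sat, 1975: Sun, 1976: Tue ✓, 1977: Wed, 1978: Thu, 1979: Fri, 1980: Sun, 1981: Mon, 1982: Tue ✓, 1983: Wed, 1984: Fri
Tuesdays: 1965, 1971, 1976, 1982.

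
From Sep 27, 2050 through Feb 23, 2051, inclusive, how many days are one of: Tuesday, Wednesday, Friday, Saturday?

Sep 27, 2050 is a Tuesday.
The range spans 150 days (inclusive of both endpoints).
150 = 7 × 21 + 3, so there are 21 full weeks plus 3 extra days.
Each full week contributes 4 days from the set (Tue, Wed, Fri, Sat): 21 × 4 = 84.
The 3 extra days are Tuesday, Wednesday, Thursday — 2 of them qualify.
Total: 84 + 2 = 86.

86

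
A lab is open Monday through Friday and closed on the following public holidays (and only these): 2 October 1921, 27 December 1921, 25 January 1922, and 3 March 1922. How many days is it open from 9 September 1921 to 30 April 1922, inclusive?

163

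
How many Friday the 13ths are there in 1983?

The 13th falls on a Friday when the month's 13th has weekday Fri.
Jan 13 is Thu; Feb 13 is Sun; Mar 13 is Sun; Apr 13 is Wed; May 13 is Fri ✓; Jun 13 is Mon; Jul 13 is Wed; Aug 13 is Sat; Sep 13 is Tue; Oct 13 is Thu; Nov 13 is Sun; Dec 13 is Tue.
Friday the 13ths: May.

1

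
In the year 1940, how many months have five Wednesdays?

4

A month has five Wednesdays exactly when Wednesday falls within its first (length − 28) days.
Jan: 31 days, starts Mon → 5 of Mon, Tue, Wed ✓
Feb: 29 days, starts Thu → 5 of Thu
Mar: 31 days, starts Fri → 5 of Fri, Sat, Sun
Apr: 30 days, starts Mon → 5 of Mon, Tue
May: 31 days, starts Wed → 5 of Wed, Thu, Fri ✓
Jun: 30 days, starts Sat → 5 of Sat, Sun
Jul: 31 days, starts Mon → 5 of Mon, Tue, Wed ✓
Aug: 31 days, starts Thu → 5 of Thu, Fri, Sat
Sep: 30 days, starts Sun → 5 of Sun, Mon
Oct: 31 days, starts Tue → 5 of Tue, Wed, Thu ✓
Nov: 30 days, starts Fri → 5 of Fri, Sat
Dec: 31 days, starts Sun → 5 of Sun, Mon, Tue
Months with five Wednesdays: Jan, May, Jul, Oct.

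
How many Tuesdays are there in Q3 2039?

13

2039-07-01 is a Friday.
From 2039-07-01 to 2039-09-30 is 92 days inclusive.
92 = 7 × 13 + 1, so there are 13 full weeks plus 1 extra day.
Each full week contributes one Tuesday: 13 so far.
The 1 extra day is Fri — none qualify.
Total: 13 + 0 = 13.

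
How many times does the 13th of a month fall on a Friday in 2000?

The 13th falls on a Friday when the month's 13th has weekday Fri.
Jan 13 is Thu; Feb 13 is Sun; Mar 13 is Mon; Apr 13 is Thu; May 13 is Sat; Jun 13 is Tue; Jul 13 is Thu; Aug 13 is Sun; Sep 13 is Wed; Oct 13 is Fri ✓; Nov 13 is Mon; Dec 13 is Wed.
Friday the 13ths: Oct.

1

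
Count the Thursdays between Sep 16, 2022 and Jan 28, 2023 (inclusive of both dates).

Sep 16, 2022 is a Friday.
From Sep 16, 2022 to Jan 28, 2023 is 135 days inclusive.
135 = 7 × 19 + 2, so there are 19 full weeks plus 2 extra days.
Each full week contributes one Thursday: 19 so far.
The 2 extra days are Fri, Sat — none qualify.
Total: 19 + 0 = 19.

19 Thursdays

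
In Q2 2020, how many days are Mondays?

13

1 April 2020 is a Wednesday.
That's 91 days from start to end, counting both.
91 = 7 × 13, so the span is exactly 13 full weeks.
Each full week contributes one Monday: 13 so far.
Total: 13.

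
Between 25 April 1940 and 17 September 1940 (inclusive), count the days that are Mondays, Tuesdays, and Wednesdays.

62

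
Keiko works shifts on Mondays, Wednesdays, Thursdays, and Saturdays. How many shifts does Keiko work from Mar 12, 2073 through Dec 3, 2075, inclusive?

569

Mar 12, 2073 is a Sunday.
From Mar 12, 2073 to Dec 3, 2075 is 997 days inclusive.
997 = 7 × 142 + 3, so there are 142 full weeks plus 3 extra days.
Each full week contributes 4 days from the set (Mon, Wed, Thu, Sat): 142 × 4 = 568.
The 3 extra days are Sunday, Monday, Tuesday — 1 of them qualifies.
Total: 568 + 1 = 569.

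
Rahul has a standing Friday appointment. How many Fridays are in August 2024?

1 August 2024 is a Thursday.
From 1 August 2024 to 31 August 2024 is 31 days inclusive.
31 = 7 × 4 + 3, so there are 4 full weeks plus 3 extra days.
Each full week contributes one Friday: 4 so far.
The 3 extra days are Thursday, Friday, Saturday — 1 of them qualifies.
Total: 4 + 1 = 5.

5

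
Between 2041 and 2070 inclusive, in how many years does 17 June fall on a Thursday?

4

Day of week of June 17 in each year:
2041: Mon, 2042: Tue, 2043: Wed, 2044: Fri, 2045: Sat, 2046: Sun, 2047: Mon, 2048: Wed, 2049: Thu ✓, 2050: Fri, 2051: Sat, 2052: Mon, 2053: Tue, 2054: Wed, 2055: Thu ✓, 2056: Sat, 2057: Sun, 2058: Mon, 2059: Tue, 2060: Thu ✓, 2061: Fri, 2062: Sat, 2063: Sun, 2064: Tue, 2065: Wed, 2066: Thu ✓, 2067: Fri, 2068: Sun, 2069: Mon, 2070: Tue
Thursdays: 2049, 2055, 2060, 2066.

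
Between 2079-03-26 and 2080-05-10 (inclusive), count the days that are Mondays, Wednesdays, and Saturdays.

176

2079-03-26 is a Sunday.
That's 412 days from start to end, counting both.
412 = 7 × 58 + 6, so there are 58 full weeks plus 6 extra days.
Each full week contributes 3 days from the set (Mon, Wed, Sat): 58 × 3 = 174.
The 6 extra days are Sunday, Monday, Tuesday, Wednesday, Thursday, Friday — 2 of them qualify.
Total: 174 + 2 = 176.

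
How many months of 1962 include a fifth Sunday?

4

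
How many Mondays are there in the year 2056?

52

Jan 1, 2056 is a Saturday.
That's 366 days from start to end, counting both.
366 = 7 × 52 + 2, so there are 52 full weeks plus 2 extra days.
Each full week contributes one Monday: 52 so far.
The 2 extra days are Saturday, Sunday — none qualify.
Total: 52 + 0 = 52.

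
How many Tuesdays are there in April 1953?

1953-04-01 is a Wednesday.
From 1953-04-01 to 1953-04-30 is 30 days inclusive.
30 = 7 × 4 + 2, so there are 4 full weeks plus 2 extra days.
Each full week contributes one Tuesday: 4 so far.
The 2 extra days are Wednesday, Thursday — none qualify.
Total: 4 + 0 = 4.

4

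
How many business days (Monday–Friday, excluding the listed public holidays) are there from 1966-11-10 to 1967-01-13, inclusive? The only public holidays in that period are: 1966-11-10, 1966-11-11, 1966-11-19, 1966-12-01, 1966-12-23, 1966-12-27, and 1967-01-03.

41

1966-11-10 is a Thursday.
From 1966-11-10 to 1967-01-13 is 65 days inclusive.
65 = 7 × 9 + 2, so there are 9 full weeks plus 2 extra days.
Each full week contributes 5 weekdays (Mon–Fri): 9 × 5 = 45.
The 2 extra days are Thursday, Friday — 2 of them qualify.
Total: 45 + 2 = 47.
Holidays: 1966-11-10 (Thu); 1966-11-11 (Fri); 1966-11-19 (Sat); 1966-12-01 (Thu); 1966-12-23 (Fri); 1966-12-27 (Tue); 1967-01-03 (Tue).
6 of the 7 holidays fall on weekdays; the rest are weekends and were already excluded.
Business days: 47 − 6 = 41.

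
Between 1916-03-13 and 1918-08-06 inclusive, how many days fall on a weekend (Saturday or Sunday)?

250

1916-03-13 is a Monday.
The range spans 877 days (inclusive of both endpoints).
877 = 7 × 125 + 2, so there are 125 full weeks plus 2 extra days.
Each full week contributes 2 weekend days (Sat, Sun): 125 × 2 = 250.
The 2 extra days are Monday, Tuesday — none qualify.
Total: 250 + 0 = 250.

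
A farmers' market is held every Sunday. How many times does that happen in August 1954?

5

1954-08-01 is a Sunday.
From 1954-08-01 to 1954-08-31 is 31 days inclusive.
31 = 7 × 4 + 3, so there are 4 full weeks plus 3 extra days.
Each full week contributes one Sunday: 4 so far.
The 3 extra days are Sun, Mon, Tue — 1 of them qualifies.
Total: 4 + 1 = 5.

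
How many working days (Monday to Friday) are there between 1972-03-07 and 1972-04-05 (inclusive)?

22 weekdays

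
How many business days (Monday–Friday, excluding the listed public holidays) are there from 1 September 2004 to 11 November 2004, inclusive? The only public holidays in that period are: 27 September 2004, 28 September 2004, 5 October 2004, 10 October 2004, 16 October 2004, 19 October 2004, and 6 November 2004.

48 business days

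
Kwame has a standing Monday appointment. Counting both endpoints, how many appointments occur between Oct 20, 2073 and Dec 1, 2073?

6 Mondays

Oct 20, 2073 is a Friday.
That's 43 days from start to end, counting both.
43 = 7 × 6 + 1, so there are 6 full weeks plus 1 extra day.
Each full week contributes one Monday: 6 so far.
The 1 extra day is Friday — none qualify.
Total: 6 + 0 = 6.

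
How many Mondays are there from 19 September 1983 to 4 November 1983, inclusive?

19 September 1983 is a Monday.
The range spans 47 days (inclusive of both endpoints).
47 = 7 × 6 + 5, so there are 6 full weeks plus 5 extra days.
Each full week contributes one Monday: 6 so far.
The 5 extra days are Monday, Tuesday, Wednesday, Thursday, Friday — 1 of them qualifies.
Total: 6 + 1 = 7.

7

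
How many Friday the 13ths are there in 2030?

2

The 13th falls on a Friday when the month's 13th has weekday Fri.
Jan 13 is Sun; Feb 13 is Wed; Mar 13 is Wed; Apr 13 is Sat; May 13 is Mon; Jun 13 is Thu; Jul 13 is Sat; Aug 13 is Tue; Sep 13 is Fri ✓; Oct 13 is Sun; Nov 13 is Wed; Dec 13 is Fri ✓.
Friday the 13ths: Sep, Dec.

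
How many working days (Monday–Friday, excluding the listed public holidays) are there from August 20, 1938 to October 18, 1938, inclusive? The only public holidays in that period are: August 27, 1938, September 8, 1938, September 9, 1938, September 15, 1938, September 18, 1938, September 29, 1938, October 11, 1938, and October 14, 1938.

August 20, 1938 is a Saturday.
From August 20, 1938 to October 18, 1938 is 60 days inclusive.
60 = 7 × 8 + 4, so there are 8 full weeks plus 4 extra days.
Each full week contributes 5 weekdays (Mon–Fri): 8 × 5 = 40.
The 4 extra days are Sat, Sun, Mon, Tue — 2 of them qualify.
Total: 40 + 2 = 42.
Holidays: August 27, 1938 (Sat); September 8, 1938 (Thu); September 9, 1938 (Fri); September 15, 1938 (Thu); September 18, 1938 (Sun); September 29, 1938 (Thu); October 11, 1938 (Tue); October 14, 1938 (Fri).
6 of the 8 holidays fall on weekdays; the rest are weekends and were already excluded.
Business days: 42 − 6 = 36.

36 working days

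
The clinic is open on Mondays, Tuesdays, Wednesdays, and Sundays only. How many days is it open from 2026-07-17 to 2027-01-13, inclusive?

104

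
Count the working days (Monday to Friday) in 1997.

261

1997-01-01 is a Wednesday.
From 1997-01-01 to 1997-12-31 is 365 days inclusive.
365 = 7 × 52 + 1, so there are 52 full weeks plus 1 extra day.
Each full week contributes 5 weekdays (Mon–Fri): 52 × 5 = 260.
The 1 extra day is Wednesday — 1 of them qualifies.
Total: 260 + 1 = 261.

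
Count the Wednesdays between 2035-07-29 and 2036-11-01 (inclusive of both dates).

2035-07-29 is a Sunday.
That's 462 days from start to end, counting both.
462 = 7 × 66, so the span is exactly 66 full weeks.
Each full week contributes one Wednesday: 66 so far.

66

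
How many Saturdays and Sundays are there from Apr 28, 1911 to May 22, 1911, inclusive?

Apr 28, 1911 is a Friday.
That's 25 days from start to end, counting both.
25 = 7 × 3 + 4, so there are 3 full weeks plus 4 extra days.
Each full week contributes 2 weekend days (Sat, Sun): 3 × 2 = 6.
The 4 extra days are Friday, Saturday, Sunday, Monday — 2 of them qualify.
Total: 6 + 2 = 8.

8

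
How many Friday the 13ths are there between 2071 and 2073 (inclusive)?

6

Friday-the-13ths by year:
2071: Feb, Mar, Nov
2072: May
2073: Jan, Oct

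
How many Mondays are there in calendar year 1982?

1982-01-01 is a Friday.
From 1982-01-01 to 1982-12-31 is 365 days inclusive.
365 = 7 × 52 + 1, so there are 52 full weeks plus 1 extra day.
Each full week contributes one Monday: 52 so far.
The 1 extra day is Fri — none qualify.
Total: 52 + 0 = 52.

52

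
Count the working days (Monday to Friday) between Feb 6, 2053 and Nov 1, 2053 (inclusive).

192 weekdays

Feb 6, 2053 is a Thursday.
From Feb 6, 2053 to Nov 1, 2053 is 269 days inclusive.
269 = 7 × 38 + 3, so there are 38 full weeks plus 3 extra days.
Each full week contributes 5 weekdays (Mon–Fri): 38 × 5 = 190.
The 3 extra days are Thursday, Friday, Saturday — 2 of them qualify.
Total: 190 + 2 = 192.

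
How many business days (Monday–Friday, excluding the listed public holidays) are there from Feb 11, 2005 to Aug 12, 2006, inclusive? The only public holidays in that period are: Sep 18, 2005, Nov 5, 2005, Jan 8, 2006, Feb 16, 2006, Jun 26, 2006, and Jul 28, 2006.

Feb 11, 2005 is a Friday.
The range spans 548 days (inclusive of both endpoints).
548 = 7 × 78 + 2, so there are 78 full weeks plus 2 extra days.
Each full week contributes 5 weekdays (Mon–Fri): 78 × 5 = 390.
The 2 extra days are Fri, Sat — 1 of them qualifies.
Total: 390 + 1 = 391.
Holidays: Sep 18, 2005 (Sun); Nov 5, 2005 (Sat); Jan 8, 2006 (Sun); Feb 16, 2006 (Thu); Jun 26, 2006 (Mon); Jul 28, 2006 (Fri).
3 of the 6 holidays fall on weekdays; the rest are weekends and were already excluded.
Business days: 391 − 3 = 388.

388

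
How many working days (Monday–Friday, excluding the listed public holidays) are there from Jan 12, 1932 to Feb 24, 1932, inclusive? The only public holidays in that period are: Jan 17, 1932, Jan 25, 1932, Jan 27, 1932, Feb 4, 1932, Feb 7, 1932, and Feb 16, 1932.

28

Jan 12, 1932 is a Tuesday.
That's 44 days from start to end, counting both.
44 = 7 × 6 + 2, so there are 6 full weeks plus 2 extra days.
Each full week contributes 5 weekdays (Mon–Fri): 6 × 5 = 30.
The 2 extra days are Tuesday, Wednesday — 2 of them qualify.
Total: 30 + 2 = 32.
Holidays: Jan 17, 1932 (Sun); Jan 25, 1932 (Mon); Jan 27, 1932 (Wed); Feb 4, 1932 (Thu); Feb 7, 1932 (Sun); Feb 16, 1932 (Tue).
4 of the 6 holidays fall on weekdays; the rest are weekends and were already excluded.
Business days: 32 − 4 = 28.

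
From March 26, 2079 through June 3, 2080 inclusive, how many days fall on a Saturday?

62

March 26, 2079 is a Sunday.
That's 436 days from start to end, counting both.
436 = 7 × 62 + 2, so there are 62 full weeks plus 2 extra days.
Each full week contributes one Saturday: 62 so far.
The 2 extra days are Sun, Mon — none qualify.
Total: 62 + 0 = 62.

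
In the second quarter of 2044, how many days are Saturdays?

April 1, 2044 is a Friday.
The range spans 91 days (inclusive of both endpoints).
91 = 7 × 13, so the span is exactly 13 full weeks.
Each full week contributes one Saturday: 13 so far.

13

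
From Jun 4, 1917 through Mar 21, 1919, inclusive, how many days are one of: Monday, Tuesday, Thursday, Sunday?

375

Jun 4, 1917 is a Monday.
The range spans 656 days (inclusive of both endpoints).
656 = 7 × 93 + 5, so there are 93 full weeks plus 5 extra days.
Each full week contributes 4 days from the set (Mon, Tue, Thu, Sun): 93 × 4 = 372.
The 5 extra days are Mon, Tue, Wed, Thu, Fri — 3 of them qualify.
Total: 372 + 3 = 375.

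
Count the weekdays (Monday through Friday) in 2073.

260 weekdays

January 1, 2073 is a Sunday.
The range spans 365 days (inclusive of both endpoints).
365 = 7 × 52 + 1, so there are 52 full weeks plus 1 extra day.
Each full week contributes 5 weekdays (Mon–Fri): 52 × 5 = 260.
The 1 extra day is Sun — none qualify.
Total: 260 + 0 = 260.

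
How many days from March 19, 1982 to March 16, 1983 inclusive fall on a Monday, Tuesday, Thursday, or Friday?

207

March 19, 1982 is a Friday.
The range spans 363 days (inclusive of both endpoints).
363 = 7 × 51 + 6, so there are 51 full weeks plus 6 extra days.
Each full week contributes 4 days from the set (Mon, Tue, Thu, Fri): 51 × 4 = 204.
The 6 extra days are Friday, Saturday, Sunday, Monday, Tuesday, Wednesday — 3 of them qualify.
Total: 204 + 3 = 207.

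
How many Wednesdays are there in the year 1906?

Jan 1, 1906 is a Monday.
The range spans 365 days (inclusive of both endpoints).
365 = 7 × 52 + 1, so there are 52 full weeks plus 1 extra day.
Each full week contributes one Wednesday: 52 so far.
The 1 extra day is Mon — none qualify.
Total: 52 + 0 = 52.

52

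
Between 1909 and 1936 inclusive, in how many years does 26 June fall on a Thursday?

4

Day of week of June 26 in each year:
1909: Sat, 1910: Sun, 1911: Mon, 1912: Wed, 1913: Thu ✓, 1914: Fri, 1915: Sat, 1916: Mon, 1917: Tue, 1918: Wed, 1919: Thu ✓, 1920: Sat, 1921: Sun, 1922: Mon, 1923: Tue, 1924: Thu ✓, 1925: Fri, 1926: Sat, 1927: Sun, 1928: Tue, 1929: Wed, 1930: Thu ✓, 1931: Fri, 1932: Sun, 1933: Mon, 1934: Tue, 1935: Wed, 1936: Fri
Thursdays: 1913, 1919, 1924, 1930.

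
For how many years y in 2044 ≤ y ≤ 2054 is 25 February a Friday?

1

Day of week of February 25 in each year:
2044: Thu, 2045: Sat, 2046: Sun, 2047: Mon, 2048: Tue, 2049: Thu, 2050: Fri ✓, 2051: Sat, 2052: Sun, 2053: Tue, 2054: Wed
Fridays: 2050.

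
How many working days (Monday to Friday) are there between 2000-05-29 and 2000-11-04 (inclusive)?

115

2000-05-29 is a Monday.
That's 160 days from start to end, counting both.
160 = 7 × 22 + 6, so there are 22 full weeks plus 6 extra days.
Each full week contributes 5 weekdays (Mon–Fri): 22 × 5 = 110.
The 6 extra days are Mon, Tue, Wed, Thu, Fri, Sat — 5 of them qualify.
Total: 110 + 5 = 115.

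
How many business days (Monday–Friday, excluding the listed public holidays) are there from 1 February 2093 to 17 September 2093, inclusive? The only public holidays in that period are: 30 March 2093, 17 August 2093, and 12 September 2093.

162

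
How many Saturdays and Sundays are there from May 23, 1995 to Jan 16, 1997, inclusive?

May 23, 1995 is a Tuesday.
From May 23, 1995 to Jan 16, 1997 is 605 days inclusive.
605 = 7 × 86 + 3, so there are 86 full weeks plus 3 extra days.
Each full week contributes 2 weekend days (Sat, Sun): 86 × 2 = 172.
The 3 extra days are Tuesday, Wednesday, Thursday — none qualify.
Total: 172 + 0 = 172.

172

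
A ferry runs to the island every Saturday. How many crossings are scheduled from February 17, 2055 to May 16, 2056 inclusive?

65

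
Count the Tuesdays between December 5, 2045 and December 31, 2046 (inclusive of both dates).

December 5, 2045 is a Tuesday.
The range spans 392 days (inclusive of both endpoints).
392 = 7 × 56, so the span is exactly 56 full weeks.
Each full week contributes one Tuesday: 56 so far.

56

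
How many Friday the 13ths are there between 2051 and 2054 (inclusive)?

Friday-the-13ths by year:
2051: Jan, Oct
2052: Sep, Dec
2053: Jun
2054: Feb, Mar, Nov

8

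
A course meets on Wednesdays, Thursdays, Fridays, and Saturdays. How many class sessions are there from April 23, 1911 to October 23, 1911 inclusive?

104

April 23, 1911 is a Sunday.
From April 23, 1911 to October 23, 1911 is 184 days inclusive.
184 = 7 × 26 + 2, so there are 26 full weeks plus 2 extra days.
Each full week contributes 4 days from the set (Wed, Thu, Fri, Sat): 26 × 4 = 104.
The 2 extra days are Sun, Mon — none qualify.
Total: 104 + 0 = 104.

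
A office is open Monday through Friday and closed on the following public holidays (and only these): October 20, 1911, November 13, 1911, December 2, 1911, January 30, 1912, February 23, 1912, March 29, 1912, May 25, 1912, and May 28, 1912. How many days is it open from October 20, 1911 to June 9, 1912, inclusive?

October 20, 1911 is a Friday.
The range spans 234 days (inclusive of both endpoints).
234 = 7 × 33 + 3, so there are 33 full weeks plus 3 extra days.
Each full week contributes 5 weekdays (Mon–Fri): 33 × 5 = 165.
The 3 extra days are Friday, Saturday, Sunday — 1 of them qualifies.
Total: 165 + 1 = 166.
Holidays: October 20, 1911 (Fri); November 13, 1911 (Mon); December 2, 1911 (Sat); January 30, 1912 (Tue); February 23, 1912 (Fri); March 29, 1912 (Fri); May 25, 1912 (Sat); May 28, 1912 (Tue).
6 of the 8 holidays fall on weekdays; the rest are weekends and were already excluded.
Business days: 166 − 6 = 160.

160 working days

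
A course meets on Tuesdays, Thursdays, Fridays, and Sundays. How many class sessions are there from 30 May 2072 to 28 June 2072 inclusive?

30 May 2072 is a Monday.
That's 30 days from start to end, counting both.
30 = 7 × 4 + 2, so there are 4 full weeks plus 2 extra days.
Each full week contributes 4 days from the set (Tue, Thu, Fri, Sun): 4 × 4 = 16.
The 2 extra days are Monday, Tuesday — 1 of them qualifies.
Total: 16 + 1 = 17.

17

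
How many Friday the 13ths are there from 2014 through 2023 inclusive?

Friday-the-13ths by year:
2014: Jun
2015: Feb, Mar, Nov
2016: May
2017: Jan, Oct
2018: Apr, Jul
2019: Sep, Dec
2020: Mar, Nov
2021: Aug
2022: May
2023: Jan, Oct

17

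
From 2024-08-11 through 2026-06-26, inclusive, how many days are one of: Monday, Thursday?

196

2024-08-11 is a Sunday.
That's 685 days from start to end, counting both.
685 = 7 × 97 + 6, so there are 97 full weeks plus 6 extra days.
Each full week contributes 2 days from the set (Mon, Thu): 97 × 2 = 194.
The 6 extra days are Sunday, Monday, Tuesday, Wednesday, Thursday, Friday — 2 of them qualify.
Total: 194 + 2 = 196.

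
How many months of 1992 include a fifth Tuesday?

A month has five Tuesdays exactly when Tuesday falls within its first (length − 28) days.
Jan: 31 days, starts Wed → 5 of Wed, Thu, Fri
Feb: 29 days, starts Sat → 5 of Sat
Mar: 31 days, starts Sun → 5 of Sun, Mon, Tue ✓
Apr: 30 days, starts Wed → 5 of Wed, Thu
May: 31 days, starts Fri → 5 of Fri, Sat, Sun
Jun: 30 days, starts Mon → 5 of Mon, Tue ✓
Jul: 31 days, starts Wed → 5 of Wed, Thu, Fri
Aug: 31 days, starts Sat → 5 of Sat, Sun, Mon
Sep: 30 days, starts Tue → 5 of Tue, Wed ✓
Oct: 31 days, starts Thu → 5 of Thu, Fri, Sat
Nov: 30 days, starts Sun → 5 of Sun, Mon
Dec: 31 days, starts Tue → 5 of Tue, Wed, Thu ✓
Months with five Tuesdays: Mar, Jun, Sep, Dec.

4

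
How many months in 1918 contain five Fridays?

4

A month has five Fridays exactly when Friday falls within its first (length − 28) days.
Jan: 31 days, starts Tue → 5 of Tue, Wed, Thu
Feb: 28 days, starts Fri → 5 of (none)
Mar: 31 days, starts Fri → 5 of Fri, Sat, Sun ✓
Apr: 30 days, starts Mon → 5 of Mon, Tue
May: 31 days, starts Wed → 5 of Wed, Thu, Fri ✓
Jun: 30 days, starts Sat → 5 of Sat, Sun
Jul: 31 days, starts Mon → 5 of Mon, Tue, Wed
Aug: 31 days, starts Thu → 5 of Thu, Fri, Sat ✓
Sep: 30 days, starts Sun → 5 of Sun, Mon
Oct: 31 days, starts Tue → 5 of Tue, Wed, Thu
Nov: 30 days, starts Fri → 5 of Fri, Sat ✓
Dec: 31 days, starts Sun → 5 of Sun, Mon, Tue
Months with five Fridays: Mar, May, Aug, Nov.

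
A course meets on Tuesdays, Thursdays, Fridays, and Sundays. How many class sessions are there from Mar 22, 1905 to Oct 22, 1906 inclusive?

Mar 22, 1905 is a Wednesday.
From Mar 22, 1905 to Oct 22, 1906 is 580 days inclusive.
580 = 7 × 82 + 6, so there are 82 full weeks plus 6 extra days.
Each full week contributes 4 days from the set (Tue, Thu, Fri, Sun): 82 × 4 = 328.
The 6 extra days are Wed, Thu, Fri, Sat, Sun, Mon — 3 of them qualify.
Total: 328 + 3 = 331.

331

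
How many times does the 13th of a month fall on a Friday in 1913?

1

The 13th falls on a Friday when the month's 13th has weekday Fri.
Jan 13 is Mon; Feb 13 is Thu; Mar 13 is Thu; Apr 13 is Sun; May 13 is Tue; Jun 13 is Fri ✓; Jul 13 is Sun; Aug 13 is Wed; Sep 13 is Sat; Oct 13 is Mon; Nov 13 is Thu; Dec 13 is Sat.
Friday the 13ths: Jun.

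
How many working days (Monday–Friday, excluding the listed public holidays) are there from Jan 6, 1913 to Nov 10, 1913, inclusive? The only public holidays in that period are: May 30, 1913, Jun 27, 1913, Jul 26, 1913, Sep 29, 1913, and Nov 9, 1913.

Jan 6, 1913 is a Monday.
That's 309 days from start to end, counting both.
309 = 7 × 44 + 1, so there are 44 full weeks plus 1 extra day.
Each full week contributes 5 weekdays (Mon–Fri): 44 × 5 = 220.
The 1 extra day is Monday — 1 of them qualifies.
Total: 220 + 1 = 221.
Holidays: May 30, 1913 (Fri); Jun 27, 1913 (Fri); Jul 26, 1913 (Sat); Sep 29, 1913 (Mon); Nov 9, 1913 (Sun).
3 of the 5 holidays fall on weekdays; the rest are weekends and were already excluded.
Business days: 221 − 3 = 218.

218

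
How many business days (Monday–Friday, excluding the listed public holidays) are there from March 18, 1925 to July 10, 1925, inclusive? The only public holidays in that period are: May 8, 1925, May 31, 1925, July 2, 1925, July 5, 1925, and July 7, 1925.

80

March 18, 1925 is a Wednesday.
From March 18, 1925 to July 10, 1925 is 115 days inclusive.
115 = 7 × 16 + 3, so there are 16 full weeks plus 3 extra days.
Each full week contributes 5 weekdays (Mon–Fri): 16 × 5 = 80.
The 3 extra days are Wed, Thu, Fri — 3 of them qualify.
Total: 80 + 3 = 83.
Holidays: May 8, 1925 (Fri); May 31, 1925 (Sun); July 2, 1925 (Thu); July 5, 1925 (Sun); July 7, 1925 (Tue).
3 of the 5 holidays fall on weekdays; the rest are weekends and were already excluded.
Business days: 83 − 3 = 80.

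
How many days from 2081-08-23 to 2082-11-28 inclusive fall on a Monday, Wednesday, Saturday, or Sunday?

265

2081-08-23 is a Saturday.
From 2081-08-23 to 2082-11-28 is 463 days inclusive.
463 = 7 × 66 + 1, so there are 66 full weeks plus 1 extra day.
Each full week contributes 4 days from the set (Mon, Wed, Sat, Sun): 66 × 4 = 264.
The 1 extra day is Sat — 1 of them qualifies.
Total: 264 + 1 = 265.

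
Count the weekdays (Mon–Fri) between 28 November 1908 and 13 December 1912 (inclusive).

1055 weekdays

28 November 1908 is a Saturday.
That's 1477 days from start to end, counting both.
1477 = 7 × 211, so the span is exactly 211 full weeks.
Each full week contributes 5 weekdays (Mon–Fri): 211 × 5 = 1055.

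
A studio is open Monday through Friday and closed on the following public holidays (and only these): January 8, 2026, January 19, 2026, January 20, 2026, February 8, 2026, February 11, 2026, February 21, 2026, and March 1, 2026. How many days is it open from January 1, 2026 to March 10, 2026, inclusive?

January 1, 2026 is a Thursday.
The range spans 69 days (inclusive of both endpoints).
69 = 7 × 9 + 6, so there are 9 full weeks plus 6 extra days.
Each full week contributes 5 weekdays (Mon–Fri): 9 × 5 = 45.
The 6 extra days are Thu, Fri, Sat, Sun, Mon, Tue — 4 of them qualify.
Total: 45 + 4 = 49.
Holidays: January 8, 2026 (Thu); January 19, 2026 (Mon); January 20, 2026 (Tue); February 8, 2026 (Sun); February 11, 2026 (Wed); February 21, 2026 (Sat); March 1, 2026 (Sun).
4 of the 7 holidays fall on weekdays; the rest are weekends and were already excluded.
Business days: 49 − 4 = 45.

45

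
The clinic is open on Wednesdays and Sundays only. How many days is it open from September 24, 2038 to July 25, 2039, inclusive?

87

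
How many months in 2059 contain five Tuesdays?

A month has five Tuesdays exactly when Tuesday falls within its first (length − 28) days.
Jan: 31 days, starts Wed → 5 of Wed, Thu, Fri
Feb: 28 days, starts Sat → 5 of (none)
Mar: 31 days, starts Sat → 5 of Sat, Sun, Mon
Apr: 30 days, starts Tue → 5 of Tue, Wed ✓
May: 31 days, starts Thu → 5 of Thu, Fri, Sat
Jun: 30 days, starts Sun → 5 of Sun, Mon
Jul: 31 days, starts Tue → 5 of Tue, Wed, Thu ✓
Aug: 31 days, starts Fri → 5 of Fri, Sat, Sun
Sep: 30 days, starts Mon → 5 of Mon, Tue ✓
Oct: 31 days, starts Wed → 5 of Wed, Thu, Fri
Nov: 30 days, starts Sat → 5 of Sat, Sun
Dec: 31 days, starts Mon → 5 of Mon, Tue, Wed ✓
Months with five Tuesdays: Apr, Jul, Sep, Dec.

4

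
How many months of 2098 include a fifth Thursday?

4

A month has five Thursdays exactly when Thursday falls within its first (length − 28) days.
Jan: 31 days, starts Wed → 5 of Wed, Thu, Fri ✓
Feb: 28 days, starts Sat → 5 of (none)
Mar: 31 days, starts Sat → 5 of Sat, Sun, Mon
Apr: 30 days, starts Tue → 5 of Tue, Wed
May: 31 days, starts Thu → 5 of Thu, Fri, Sat ✓
Jun: 30 days, starts Sun → 5 of Sun, Mon
Jul: 31 days, starts Tue → 5 of Tue, Wed, Thu ✓
Aug: 31 days, starts Fri → 5 of Fri, Sat, Sun
Sep: 30 days, starts Mon → 5 of Mon, Tue
Oct: 31 days, starts Wed → 5 of Wed, Thu, Fri ✓
Nov: 30 days, starts Sat → 5 of Sat, Sun
Dec: 31 days, starts Mon → 5 of Mon, Tue, Wed
Months with five Thursdays: Jan, May, Jul, Oct.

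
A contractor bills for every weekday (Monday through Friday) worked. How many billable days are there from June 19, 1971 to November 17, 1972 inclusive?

370 weekdays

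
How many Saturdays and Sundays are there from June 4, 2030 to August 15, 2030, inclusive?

20

June 4, 2030 is a Tuesday.
From June 4, 2030 to August 15, 2030 is 73 days inclusive.
73 = 7 × 10 + 3, so there are 10 full weeks plus 3 extra days.
Each full week contributes 2 weekend days (Sat, Sun): 10 × 2 = 20.
The 3 extra days are Tue, Wed, Thu — none qualify.
Total: 20 + 0 = 20.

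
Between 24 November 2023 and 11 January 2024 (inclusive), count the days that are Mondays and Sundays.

24 November 2023 is a Friday.
That's 49 days from start to end, counting both.
49 = 7 × 7, so the span is exactly 7 full weeks.
Each full week contributes 2 days from the set (Mon, Sun): 7 × 2 = 14.
Total: 14.

14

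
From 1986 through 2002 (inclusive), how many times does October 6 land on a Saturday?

Day of week of October 6 in each year:
1986: Mon, 1987: Tue, 1988: Thu, 1989: Fri, 1990: Sat ✓, 1991: Sun, 1992: Tue, 1993: Wed, 1994: Thu, 1995: Fri, 1996: Sun, 1997: Mon, 1998: Tue, 1999: Wed, 2000: Fri, 2001: Sat ✓, 2002: Sun
Saturdays: 1990, 2001.

2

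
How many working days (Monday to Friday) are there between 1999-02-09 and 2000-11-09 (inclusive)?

458

1999-02-09 is a Tuesday.
The range spans 640 days (inclusive of both endpoints).
640 = 7 × 91 + 3, so there are 91 full weeks plus 3 extra days.
Each full week contributes 5 weekdays (Mon–Fri): 91 × 5 = 455.
The 3 extra days are Tue, Wed, Thu — 3 of them qualify.
Total: 455 + 3 = 458.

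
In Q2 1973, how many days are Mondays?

13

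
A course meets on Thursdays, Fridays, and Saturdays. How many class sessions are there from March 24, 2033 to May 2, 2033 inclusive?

18

March 24, 2033 is a Thursday.
That's 40 days from start to end, counting both.
40 = 7 × 5 + 5, so there are 5 full weeks plus 5 extra days.
Each full week contributes 3 days from the set (Thu, Fri, Sat): 5 × 3 = 15.
The 5 extra days are Thu, Fri, Sat, Sun, Mon — 3 of them qualify.
Total: 15 + 3 = 18.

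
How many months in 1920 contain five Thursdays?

5

A month has five Thursdays exactly when Thursday falls within its first (length − 28) days.
Jan: 31 days, starts Thu → 5 of Thu, Fri, Sat ✓
Feb: 29 days, starts Sun → 5 of Sun
Mar: 31 days, starts Mon → 5 of Mon, Tue, Wed
Apr: 30 days, starts Thu → 5 of Thu, Fri ✓
May: 31 days, starts Sat → 5 of Sat, Sun, Mon
Jun: 30 days, starts Tue → 5 of Tue, Wed
Jul: 31 days, starts Thu → 5 of Thu, Fri, Sat ✓
Aug: 31 days, starts Sun → 5 of Sun, Mon, Tue
Sep: 30 days, starts Wed → 5 of Wed, Thu ✓
Oct: 31 days, starts Fri → 5 of Fri, Sat, Sun
Nov: 30 days, starts Mon → 5 of Mon, Tue
Dec: 31 days, starts Wed → 5 of Wed, Thu, Fri ✓
Months with five Thursdays: Jan, Apr, Jul, Sep, Dec.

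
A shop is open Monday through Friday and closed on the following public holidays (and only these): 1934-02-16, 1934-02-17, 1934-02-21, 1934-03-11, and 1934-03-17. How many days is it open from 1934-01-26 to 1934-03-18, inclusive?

1934-01-26 is a Friday.
That's 52 days from start to end, counting both.
52 = 7 × 7 + 3, so there are 7 full weeks plus 3 extra days.
Each full week contributes 5 weekdays (Mon–Fri): 7 × 5 = 35.
The 3 extra days are Friday, Saturday, Sunday — 1 of them qualifies.
Total: 35 + 1 = 36.
Holidays: 1934-02-16 (Fri); 1934-02-17 (Sat); 1934-02-21 (Wed); 1934-03-11 (Sun); 1934-03-17 (Sat).
2 of the 5 holidays fall on weekdays; the rest are weekends and were already excluded.
Business days: 36 − 2 = 34.

34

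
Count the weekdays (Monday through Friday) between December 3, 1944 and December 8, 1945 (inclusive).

265

December 3, 1944 is a Sunday.
From December 3, 1944 to December 8, 1945 is 371 days inclusive.
371 = 7 × 53, so the span is exactly 53 full weeks.
Each full week contributes 5 weekdays (Mon–Fri): 53 × 5 = 265.
Total: 265.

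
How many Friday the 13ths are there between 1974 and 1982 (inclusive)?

15

Friday-the-13ths by year:
1974: Sep, Dec
1975: Jun
1976: Feb, Aug
1977: May
1978: Jan, Oct
1979: Apr, Jul
1980: Jun
1981: Feb, Mar, Nov
1982: Aug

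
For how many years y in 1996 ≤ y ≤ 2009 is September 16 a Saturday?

Day of week of September 16 in each year:
1996: Mon, 1997: Tue, 1998: Wed, 1999: Thu, 2000: Sat ✓, 2001: Sun, 2002: Mon, 2003: Tue, 2004: Thu, 2005: Fri, 2006: Sat ✓, 2007: Sun, 2008: Tue, 2009: Wed
Saturdays: 2000, 2006.

2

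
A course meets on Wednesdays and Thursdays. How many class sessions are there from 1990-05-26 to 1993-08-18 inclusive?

1990-05-26 is a Saturday.
The range spans 1181 days (inclusive of both endpoints).
1181 = 7 × 168 + 5, so there are 168 full weeks plus 5 extra days.
Each full week contributes 2 days from the set (Wed, Thu): 168 × 2 = 336.
The 5 extra days are Saturday, Sunday, Monday, Tuesday, Wednesday — 1 of them qualifies.
Total: 336 + 1 = 337.

337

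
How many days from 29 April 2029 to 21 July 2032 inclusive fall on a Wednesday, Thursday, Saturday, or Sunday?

674

29 April 2029 is a Sunday.
The range spans 1180 days (inclusive of both endpoints).
1180 = 7 × 168 + 4, so there are 168 full weeks plus 4 extra days.
Each full week contributes 4 days from the set (Wed, Thu, Sat, Sun): 168 × 4 = 672.
The 4 extra days are Sun, Mon, Tue, Wed — 2 of them qualify.
Total: 672 + 2 = 674.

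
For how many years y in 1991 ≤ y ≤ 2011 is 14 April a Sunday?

Day of week of April 14 in each year:
1991: Sun ✓, 1992: Tue, 1993: Wed, 1994: Thu, 1995: Fri, 1996: Sun ✓, 1997: Mon, 1998: Tue, 1999: Wed, 2000: Fri, 2001: Sat, 2002: Sun ✓, 2003: Mon, 2004: Wed, 2005: Thu, 2006: Fri, 2007: Sat, 2008: Mon, 2009: Tue, 2010: Wed, 2011: Thu
Sundays: 1991, 1996, 2002.

3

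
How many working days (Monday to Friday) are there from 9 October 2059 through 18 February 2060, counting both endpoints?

95 weekdays

9 October 2059 is a Thursday.
That's 133 days from start to end, counting both.
133 = 7 × 19, so the span is exactly 19 full weeks.
Each full week contributes 5 weekdays (Mon–Fri): 19 × 5 = 95.
Total: 95.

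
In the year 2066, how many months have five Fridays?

A month has five Fridays exactly when Friday falls within its first (length − 28) days.
Jan: 31 days, starts Fri → 5 of Fri, Sat, Sun ✓
Feb: 28 days, starts Mon → 5 of (none)
Mar: 31 days, starts Mon → 5 of Mon, Tue, Wed
Apr: 30 days, starts Thu → 5 of Thu, Fri ✓
May: 31 days, starts Sat → 5 of Sat, Sun, Mon
Jun: 30 days, starts Tue → 5 of Tue, Wed
Jul: 31 days, starts Thu → 5 of Thu, Fri, Sat ✓
Aug: 31 days, starts Sun → 5 of Sun, Mon, Tue
Sep: 30 days, starts Wed → 5 of Wed, Thu
Oct: 31 days, starts Fri → 5 of Fri, Sat, Sun ✓
Nov: 30 days, starts Mon → 5 of Mon, Tue
Dec: 31 days, starts Wed → 5 of Wed, Thu, Fri ✓
Months with five Fridays: Jan, Apr, Jul, Oct, Dec.

5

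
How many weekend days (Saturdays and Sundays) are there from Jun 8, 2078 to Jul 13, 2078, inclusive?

10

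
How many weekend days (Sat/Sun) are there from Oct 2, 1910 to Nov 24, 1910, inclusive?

15

Oct 2, 1910 is a Sunday.
The range spans 54 days (inclusive of both endpoints).
54 = 7 × 7 + 5, so there are 7 full weeks plus 5 extra days.
Each full week contributes 2 weekend days (Sat, Sun): 7 × 2 = 14.
The 5 extra days are Sun, Mon, Tue, Wed, Thu — 1 of them qualifies.
Total: 14 + 1 = 15.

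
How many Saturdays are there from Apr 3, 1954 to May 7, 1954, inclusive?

Apr 3, 1954 is a Saturday.
The range spans 35 days (inclusive of both endpoints).
35 = 7 × 5, so the span is exactly 5 full weeks.
Each full week contributes one Saturday: 5 so far.

5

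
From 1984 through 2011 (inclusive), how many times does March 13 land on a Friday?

Day of week of March 13 in each year:
1984: Tue, 1985: Wed, 1986: Thu, 1987: Fri ✓, 1988: Sun, 1989: Mon, 1990: Tue, 1991: Wed, 1992: Fri ✓, 1993: Sat, 1994: Sun, 1995: Mon, 1996: Wed, 1997: Thu, 1998: Fri ✓, 1999: Sat, 2000: Mon, 2001: Tue, 2002: Wed, 2003: Thu, 2004: Sat, 2005: Sun, 2006: Mon, 2007: Tue, 2008: Thu, 2009: Fri ✓, 2010: Sat, 2011: Sun
Fridays: 1987, 1992, 1998, 2009.

4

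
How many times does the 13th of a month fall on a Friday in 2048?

The 13th falls on a Friday when the month's 13th has weekday Fri.
Jan 13 is Mon; Feb 13 is Thu; Mar 13 is Fri ✓; Apr 13 is Mon; May 13 is Wed; Jun 13 is Sat; Jul 13 is Mon; Aug 13 is Thu; Sep 13 is Sun; Oct 13 is Tue; Nov 13 is Fri ✓; Dec 13 is Sun.
Friday the 13ths: Mar, Nov.

2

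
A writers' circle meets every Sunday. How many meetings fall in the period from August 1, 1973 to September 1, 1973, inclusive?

August 1, 1973 is a Wednesday.
The range spans 32 days (inclusive of both endpoints).
32 = 7 × 4 + 4, so there are 4 full weeks plus 4 extra days.
Each full week contributes one Sunday: 4 so far.
The 4 extra days are Wed, Thu, Fri, Sat — none qualify.
Total: 4 + 0 = 4.

4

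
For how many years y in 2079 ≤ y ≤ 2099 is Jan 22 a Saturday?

Day of week of January 22 in each year:
2079: Sun, 2080: Mon, 2081: Wed, 2082: Thu, 2083: Fri, 2084: Sat ✓, 2085: Mon, 2086: Tue, 2087: Wed, 2088: Thu, 2089: Sat ✓, 2090: Sun, 2091: Mon, 2092: Tue, 2093: Thu, 2094: Fri, 2095: Sat ✓, 2096: Sun, 2097: Tue, 2098: Wed, 2099: Thu
Saturdays: 2084, 2089, 2095.

3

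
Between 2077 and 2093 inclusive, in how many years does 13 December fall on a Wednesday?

Day of week of December 13 in each year:
2077: Mon, 2078: Tue, 2079: Wed ✓, 2080: Fri, 2081: Sat, 2082: Sun, 2083: Mon, 2084: Wed ✓, 2085: Thu, 2086: Fri, 2087: Sat, 2088: Mon, 2089: Tue, 2090: Wed ✓, 2091: Thu, 2092: Sat, 2093: Sun
Wednesdays: 2079, 2084, 2090.

3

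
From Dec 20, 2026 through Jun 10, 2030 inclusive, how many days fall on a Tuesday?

Dec 20, 2026 is a Sunday.
That's 1269 days from start to end, counting both.
1269 = 7 × 181 + 2, so there are 181 full weeks plus 2 extra days.
Each full week contributes one Tuesday: 181 so far.
The 2 extra days are Sun, Mon — none qualify.
Total: 181 + 0 = 181.

181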